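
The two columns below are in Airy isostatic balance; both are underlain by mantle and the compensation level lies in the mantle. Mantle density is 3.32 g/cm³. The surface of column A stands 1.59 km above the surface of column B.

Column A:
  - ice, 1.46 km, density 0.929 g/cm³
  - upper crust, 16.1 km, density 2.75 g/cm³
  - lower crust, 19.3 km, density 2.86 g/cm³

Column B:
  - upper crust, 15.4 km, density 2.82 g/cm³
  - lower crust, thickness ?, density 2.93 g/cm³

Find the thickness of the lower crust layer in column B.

Take the compensation level at the base of the deeper column (depth z_c below the surface of column A) and equate Σ ρ_i t_i down to z_c; mantle fills any gap and the z_c terms cancel.
Column A: 1.46×0.929 + 16.1×2.75 + 19.3×2.86 + (z_c − 36.86)×3.32
Column B: 1.59×0 + 15.4×2.82 + x×2.93 + (z_c − 1.59 − 15.4 − x)×3.32
The z_c×3.32 term appears on both sides and cancels. Collect the known terms of each column as K = Σ(ρt)_known − 3.32 × (depth of known layers): K_A = 100.82934 − 3.32×36.86 = −21.54586; K_B = 43.428 − 3.32×(1.59 + 15.4) = −12.9788.
Balance: K_A = K_B − x×(3.32 − 2.93), so x = (K_B − K_A)/(3.32 − 2.93) = 8.56706/0.39 = 22 km.

22 km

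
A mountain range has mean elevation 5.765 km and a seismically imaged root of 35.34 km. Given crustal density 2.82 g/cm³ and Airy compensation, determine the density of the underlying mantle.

3.28 g/cm³

Airy balance: ρ_c h = (ρ_m − ρ_c) r → ρ_m = ρ_c (1 + h/r).
ρ_m = 2.82 × (1 + 5.765 km/35.34 km) = 3.28 g/cm³.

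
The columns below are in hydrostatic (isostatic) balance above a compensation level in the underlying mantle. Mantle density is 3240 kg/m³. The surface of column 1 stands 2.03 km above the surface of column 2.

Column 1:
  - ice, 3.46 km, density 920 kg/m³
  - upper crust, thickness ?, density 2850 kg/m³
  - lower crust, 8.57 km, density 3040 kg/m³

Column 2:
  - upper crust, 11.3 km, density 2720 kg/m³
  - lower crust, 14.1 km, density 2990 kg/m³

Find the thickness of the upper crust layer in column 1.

16 km

Take the compensation level at the base of the deeper column (depth z_c below the surface of column 1) and equate Σ ρ_i t_i down to z_c; mantle fills any gap and the z_c terms cancel.
Column 1: 3.46×920 + x×2850 + 8.57×3040 + (z_c − 12.03 − x)×3240
Column 2: 2.03×0 + 11.3×2720 + 14.1×2990 + (z_c − 2.03 − 25.4)×3240
The z_c×3240 term appears on both sides and cancels. Collect the known terms of each column as K = Σ(ρt)_known − 3240 × (depth of known layers): K_1 = 29236 − 3240×12.03 = −9741.2; K_2 = 72895 − 3240×(2.03 + 25.4) = −15978.2.
Balance: K_1 − x×(3240 − 2850) = K_2, so x = (K_1 − K_2)/(3240 − 2850) = 6237/390 = 16 km.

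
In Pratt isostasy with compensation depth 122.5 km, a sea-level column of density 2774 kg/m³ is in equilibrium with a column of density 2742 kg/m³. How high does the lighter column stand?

ρ_ref D = ρ (D + h) → h = D (ρ_ref − ρ)/ρ.
h = 122.5 km × (2774 − 2742)/2742 = 1.43 km.

1.43 km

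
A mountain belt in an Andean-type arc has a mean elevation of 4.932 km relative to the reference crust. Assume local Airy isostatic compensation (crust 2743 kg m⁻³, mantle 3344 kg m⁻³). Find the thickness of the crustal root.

By Archimedes' principle applied to the lithosphere: the weight of the topography is balanced by the buoyancy of the root, ρ_c h = (ρ_m − ρ_c) r.
r = h · ρ_c / (ρ_m − ρ_c) = 4.932 km × 2743 / (3344 − 2743) = 22.5 km.

22.5 km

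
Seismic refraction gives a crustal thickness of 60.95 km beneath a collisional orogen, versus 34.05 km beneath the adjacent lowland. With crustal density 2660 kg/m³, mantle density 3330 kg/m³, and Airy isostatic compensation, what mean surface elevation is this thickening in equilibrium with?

Excess crust Δ = 60.95 km − 34.05 km = 26.9 km, split between elevation h and root r with h + r = Δ.
Airy balance ρ_c h = (ρ_m − ρ_c) r gives r = h ρ_c/(ρ_m − ρ_c), so h (1 + ρ_c/(ρ_m − ρ_c)) = Δ, i.e. h = Δ (ρ_m − ρ_c)/ρ_m.
h = 26.9 km × 670/3330 = 5.41 km.

5.41 km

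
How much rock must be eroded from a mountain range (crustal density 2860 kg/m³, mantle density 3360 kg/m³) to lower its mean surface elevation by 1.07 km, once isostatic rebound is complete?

Net drop Δ = e − u = e − e ρ_c/ρ_m = e (ρ_m − ρ_c)/ρ_m.
e = Δ ρ_m/(ρ_m − ρ_c) = 1.07 km × 3360/500 = 7.19 km.

7.19 km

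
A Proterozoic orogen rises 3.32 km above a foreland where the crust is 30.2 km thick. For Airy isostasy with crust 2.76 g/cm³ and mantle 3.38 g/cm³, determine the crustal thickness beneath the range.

Root depth r = h ρ_c / (ρ_m − ρ_c) = 3.32 km × 2.76 / 0.62 = 14.78 km.
Total thickness = T + h + r = 30.2 km + 3.32 km + 14.78 km = 48.3 km.

48.3 km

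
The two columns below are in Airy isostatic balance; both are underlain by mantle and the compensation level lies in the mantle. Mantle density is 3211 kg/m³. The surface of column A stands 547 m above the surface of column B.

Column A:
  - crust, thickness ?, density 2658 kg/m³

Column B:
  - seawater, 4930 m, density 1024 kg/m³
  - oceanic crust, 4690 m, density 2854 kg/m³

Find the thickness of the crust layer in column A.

Take the compensation level at the base of the deeper column (depth z_c below the surface of column A) and equate Σ ρ_i t_i down to z_c; mantle fills any gap and the z_c terms cancel.
Column A: x×2658 + (z_c − 0 − x)×3211
Column B: 547×0 + 4930×1024 + 4690×2854 + (z_c − 547 − 9620)×3211
The z_c×3211 term appears on both sides and cancels. Collect the known terms of each column as K = Σ(ρt)_known − 3211 × (depth of known layers): K_A = 0 − 3211×0 = 0; K_B = 18433580 − 3211×(547 + 9620) = −14212657.
Balance: K_A − x×(3211 − 2658) = K_B, so x = (K_A − K_B)/(3211 − 2658) = 14212700/553 = 25700 m.

25700 m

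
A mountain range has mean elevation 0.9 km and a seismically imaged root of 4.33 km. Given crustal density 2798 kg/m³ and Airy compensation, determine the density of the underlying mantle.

Airy balance: ρ_c h = (ρ_m − ρ_c) r → ρ_m = ρ_c (1 + h/r).
ρ_m = 2798 × (1 + 0.9 km/4.33 km) = 3380 kg/m³.

3380 kg/m³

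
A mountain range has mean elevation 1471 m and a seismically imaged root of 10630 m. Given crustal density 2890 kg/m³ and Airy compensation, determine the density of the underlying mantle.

3290 kg/m³

Airy balance: ρ_c h = (ρ_m − ρ_c) r → ρ_m = ρ_c (1 + h/r).
ρ_m = 2890 × (1 + 1471 m/10630 m) = 3290 kg/m³.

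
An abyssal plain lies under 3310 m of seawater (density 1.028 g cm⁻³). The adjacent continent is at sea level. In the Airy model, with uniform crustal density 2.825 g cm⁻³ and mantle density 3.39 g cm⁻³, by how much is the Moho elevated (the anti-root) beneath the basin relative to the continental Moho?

For local isostatic compensation: replacing crust with seawater at the top is compensated by replacing crust with mantle at the base: d (ρ_c − ρ_w) = a (ρ_m − ρ_c).
a = d (ρ_c − ρ_w)/(ρ_m − ρ_c) = 3310 m × 1.797/0.565 = 10500 m.

10500 m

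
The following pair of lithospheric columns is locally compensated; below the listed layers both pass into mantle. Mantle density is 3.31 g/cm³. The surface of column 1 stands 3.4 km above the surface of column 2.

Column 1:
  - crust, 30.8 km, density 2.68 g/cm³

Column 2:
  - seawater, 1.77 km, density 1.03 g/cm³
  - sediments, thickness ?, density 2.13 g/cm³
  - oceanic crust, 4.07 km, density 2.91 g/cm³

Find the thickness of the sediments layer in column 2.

Take the compensation level at the base of the deeper column (depth z_c below the surface of column 1) and equate Σ ρ_i t_i down to z_c; mantle fills any gap and the z_c terms cancel.
Column 1: 30.8×2.68 + (z_c − 30.8)×3.31
Column 2: 3.4×0 + 1.77×1.03 + x×2.13 + 4.07×2.91 + (z_c − 3.4 − 5.84 − x)×3.31
The z_c×3.31 term appears on both sides and cancels. Collect the known terms of each column as K = Σ(ρt)_known − 3.31 × (depth of known layers): K_1 = 82.544 − 3.31×30.8 = −19.404; K_2 = 13.6668 − 3.31×(3.4 + 5.84) = −16.9176.
Balance: K_1 = K_2 − x×(3.31 − 2.13), so x = (K_2 − K_1)/(3.31 − 2.13) = 2.4864/1.18 = 2.11 km.

2.11 km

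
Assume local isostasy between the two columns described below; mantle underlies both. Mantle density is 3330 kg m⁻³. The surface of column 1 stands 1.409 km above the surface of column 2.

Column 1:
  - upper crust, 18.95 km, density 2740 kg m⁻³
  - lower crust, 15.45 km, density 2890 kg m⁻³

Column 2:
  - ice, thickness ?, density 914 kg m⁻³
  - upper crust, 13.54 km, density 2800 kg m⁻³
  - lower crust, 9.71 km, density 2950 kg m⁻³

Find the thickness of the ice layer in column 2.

1 km

Take the compensation level at the base of the deeper column (depth z_c below the surface of column 1) and equate Σ ρ_i t_i down to z_c; mantle fills any gap and the z_c terms cancel.
Column 1: 18.95×2740 + 15.45×2890 + (z_c − 34.4)×3330
Column 2: 1.409×0 + x×914 + 13.54×2800 + 9.71×2950 + (z_c − 1.409 − 23.25 − x)×3330
The z_c×3330 term appears on both sides and cancels. Collect the known terms of each column as K = Σ(ρt)_known − 3330 × (depth of known layers): K_1 = 96573.5 − 3330×34.4 = −17978.5; K_2 = 66556.5 − 3330×(1.409 + 23.25) = −15557.97.
Balance: K_1 = K_2 − x×(3330 − 914), so x = (K_2 − K_1)/(3330 − 914) = 2420.53/2416 = 1 km.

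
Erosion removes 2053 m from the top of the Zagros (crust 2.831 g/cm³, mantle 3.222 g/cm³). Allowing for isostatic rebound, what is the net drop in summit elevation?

Rebound u = e ρ_c/ρ_m = 2053 m × 2.831/3.222 = 1804 m.
Net surface drop = e − u = 2053 m − 1804 m = e (ρ_m − ρ_c)/ρ_m = 249 m.

249 m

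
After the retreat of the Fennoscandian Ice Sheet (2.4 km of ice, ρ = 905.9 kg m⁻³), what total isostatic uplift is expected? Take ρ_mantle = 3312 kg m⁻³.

0.656 km

Removing the load lets mantle flow back in; uplift u satisfies ρ_ice t = ρ_m u.
u = t ρ_ice/ρ_m = 2.4 km × 905.9/3312 = 0.656 km.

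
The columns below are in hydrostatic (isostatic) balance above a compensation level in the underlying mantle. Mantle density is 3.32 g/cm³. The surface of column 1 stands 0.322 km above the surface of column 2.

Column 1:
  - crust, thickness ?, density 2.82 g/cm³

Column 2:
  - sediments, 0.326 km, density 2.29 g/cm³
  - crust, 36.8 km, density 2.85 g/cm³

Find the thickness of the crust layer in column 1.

37.4 km

Take the compensation level at the base of the deeper column (depth z_c below the surface of column 1) and equate Σ ρ_i t_i down to z_c; mantle fills any gap and the z_c terms cancel.
Column 1: x×2.82 + (z_c − 0 − x)×3.32
Column 2: 0.322×0 + 0.326×2.29 + 36.8×2.85 + (z_c − 0.322 − 37.126)×3.32
The z_c×3.32 term appears on both sides and cancels. Collect the known terms of each column as K = Σ(ρt)_known − 3.32 × (depth of known layers): K_1 = 0 − 3.32×0 = 0; K_2 = 105.62654 − 3.32×(0.322 + 37.126) = −18.70082.
Balance: K_1 − x×(3.32 − 2.82) = K_2, so x = (K_1 − K_2)/(3.32 − 2.82) = 18.7008/0.5 = 37.4 km.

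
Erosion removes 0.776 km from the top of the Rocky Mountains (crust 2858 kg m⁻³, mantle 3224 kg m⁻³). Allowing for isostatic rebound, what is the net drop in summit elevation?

0.0881 km

Rebound u = e ρ_c/ρ_m = 0.776 km × 2858/3224 = 0.6879 km.
Net surface drop = e − u = 0.776 km − 0.6879 km = e (ρ_m − ρ_c)/ρ_m = 0.0881 km.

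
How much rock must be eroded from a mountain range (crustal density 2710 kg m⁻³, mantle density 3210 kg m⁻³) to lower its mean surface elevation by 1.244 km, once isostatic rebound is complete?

Net drop Δ = e − u = e − e ρ_c/ρ_m = e (ρ_m − ρ_c)/ρ_m.
e = Δ ρ_m/(ρ_m − ρ_c) = 1.244 km × 3210/500 = 7.99 km.

7.99 km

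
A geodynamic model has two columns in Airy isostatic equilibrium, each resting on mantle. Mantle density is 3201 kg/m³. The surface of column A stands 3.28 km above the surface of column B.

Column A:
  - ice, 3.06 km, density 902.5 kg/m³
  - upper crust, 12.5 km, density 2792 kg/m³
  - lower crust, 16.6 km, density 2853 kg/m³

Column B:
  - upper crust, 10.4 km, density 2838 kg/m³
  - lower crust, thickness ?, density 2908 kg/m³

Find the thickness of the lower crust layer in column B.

Take the compensation level at the base of the deeper column (depth z_c below the surface of column A) and equate Σ ρ_i t_i down to z_c; mantle fills any gap and the z_c terms cancel.
Column A: 3.06×902.5 + 12.5×2792 + 16.6×2853 + (z_c − 32.16)×3201
Column B: 3.28×0 + 10.4×2838 + x×2908 + (z_c − 3.28 − 10.4 − x)×3201
The z_c×3201 term appears on both sides and cancels. Collect the known terms of each column as K = Σ(ρt)_known − 3201 × (depth of known layers): K_A = 85021.45 − 3201×32.16 = −17922.71; K_B = 29515.2 − 3201×(3.28 + 10.4) = −14274.48.
Balance: K_A = K_B − x×(3201 − 2908), so x = (K_B − K_A)/(3201 − 2908) = 3648.23/293 = 12.5 km.

12.5 km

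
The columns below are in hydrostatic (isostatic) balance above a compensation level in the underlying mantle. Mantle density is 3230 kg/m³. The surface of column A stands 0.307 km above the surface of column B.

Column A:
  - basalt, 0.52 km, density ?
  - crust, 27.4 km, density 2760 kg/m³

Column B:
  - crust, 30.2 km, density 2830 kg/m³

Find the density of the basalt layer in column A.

2860 kg/m³

Take the compensation level at the base of the deeper column (depth z_c below the surface of column A) and equate Σ ρ_i t_i down to z_c; mantle fills any gap and the z_c terms cancel.
Column A: 0.52×ρ + 27.4×2760 + (z_c − 27.92)×3230
Column B: 0.307×0 + 30.2×2830 + (z_c − 0.307 − 30.2)×3230
The z_c×3230 term appears on both sides and cancels. Collect the known terms of each column as K = Σ(ρt)_known − 3230 × (depth of known layers): K_A = 75624 − 3230×27.92 = −14557.6; K_B = 85466 − 3230×(0.307 + 30.2) = −13071.61.
Balance: K_A + 0.52×ρ = K_B, so ρ = (K_B − K_A)/0.52 = 1485.99/0.52 = 2860 kg/m³.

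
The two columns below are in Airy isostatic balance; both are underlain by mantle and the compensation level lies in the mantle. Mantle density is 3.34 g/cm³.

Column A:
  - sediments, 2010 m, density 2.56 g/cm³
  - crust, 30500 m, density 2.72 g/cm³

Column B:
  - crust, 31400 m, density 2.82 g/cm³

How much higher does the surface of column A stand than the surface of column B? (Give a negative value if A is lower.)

For any compensation level in the mantle, the mantle terms cancel and isostasy reduces to e = (Σt_A − Σt_B) − (Σ(ρt)_A − Σ(ρt)_B) / ρ_m.
Σt_A = 32510 m; Σt_B = 31400 m; Σ(ρt)_A = 88105.6; Σ(ρt)_B = 88548 (in m·g/cm³).
e = (32510 − 31400) − (88105.6 − 88548) / 3.34 = 1240 m.

1240 m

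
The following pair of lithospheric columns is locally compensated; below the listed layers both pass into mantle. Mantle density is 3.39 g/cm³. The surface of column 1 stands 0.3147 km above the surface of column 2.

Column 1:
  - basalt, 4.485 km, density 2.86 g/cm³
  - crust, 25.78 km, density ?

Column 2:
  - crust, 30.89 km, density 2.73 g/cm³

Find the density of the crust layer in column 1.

2.65 g/cm³

Take the compensation level at the base of the deeper column (depth z_c below the surface of column 1) and equate Σ ρ_i t_i down to z_c; mantle fills any gap and the z_c terms cancel.
Column 1: 4.485×2.86 + 25.78×ρ + (z_c − 30.265)×3.39
Column 2: 0.3147×0 + 30.89×2.73 + (z_c − 0.3147 − 30.89)×3.39
The z_c×3.39 term appears on both sides and cancels. Collect the known terms of each column as K = Σ(ρt)_known − 3.39 × (depth of known layers): K_1 = 12.8271 − 3.39×30.265 = −89.77125; K_2 = 84.3297 − 3.39×(0.3147 + 30.89) = −21.454233.
Balance: K_1 + 25.78×ρ = K_2, so ρ = (K_2 − K_1)/25.78 = 68.317/25.78 = 2.65 g/cm³.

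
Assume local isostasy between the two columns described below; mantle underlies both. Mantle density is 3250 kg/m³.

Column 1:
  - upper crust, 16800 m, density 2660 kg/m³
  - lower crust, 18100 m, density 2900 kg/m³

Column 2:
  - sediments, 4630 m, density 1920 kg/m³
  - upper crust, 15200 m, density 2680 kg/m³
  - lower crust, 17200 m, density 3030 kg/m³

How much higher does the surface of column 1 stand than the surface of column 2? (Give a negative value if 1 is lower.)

For any compensation level in the mantle, the mantle terms cancel and isostasy reduces to e = (Σt_1 − Σt_2) − (Σ(ρt)_1 − Σ(ρt)_2) / ρ_m.
Σt_1 = 34900 m; Σt_2 = 37030 m; Σ(ρt)_1 = 97178000; Σ(ρt)_2 = 101741600 (in m·kg/m³).
e = (34900 − 37030) − (97178000 − 101741600) / 3250 = −726 m.

−726 m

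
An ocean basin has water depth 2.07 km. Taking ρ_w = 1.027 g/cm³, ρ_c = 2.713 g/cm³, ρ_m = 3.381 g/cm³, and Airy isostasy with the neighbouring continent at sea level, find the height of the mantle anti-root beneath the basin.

Balancing pressure at the compensation depth: replacing crust with seawater at the top is compensated by replacing crust with mantle at the base: d (ρ_c − ρ_w) = a (ρ_m − ρ_c).
a = d (ρ_c − ρ_w)/(ρ_m − ρ_c) = 2.07 km × 1.686/0.668 = 5.22 km.

5.22 km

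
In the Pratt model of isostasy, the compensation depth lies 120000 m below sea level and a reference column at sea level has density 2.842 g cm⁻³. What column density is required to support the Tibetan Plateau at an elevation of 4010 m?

Pratt balance: ρ_ref D = ρ (D + h).
ρ = ρ_ref D/(D + h) = 2.842 × 120000 m/(120000 m + 4010 m) = 2.75 g cm⁻³.

2.75 g cm⁻³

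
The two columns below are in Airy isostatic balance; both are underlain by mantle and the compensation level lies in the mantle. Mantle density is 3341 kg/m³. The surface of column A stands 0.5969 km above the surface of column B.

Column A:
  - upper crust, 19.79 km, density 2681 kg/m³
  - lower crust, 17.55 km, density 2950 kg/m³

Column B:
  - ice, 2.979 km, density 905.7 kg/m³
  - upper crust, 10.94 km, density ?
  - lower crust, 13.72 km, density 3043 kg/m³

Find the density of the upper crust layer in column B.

Take the compensation level at the base of the deeper column (depth z_c below the surface of column A) and equate Σ ρ_i t_i down to z_c; mantle fills any gap and the z_c terms cancel.
Column A: 19.79×2681 + 17.55×2950 + (z_c − 37.34)×3341
Column B: 0.5969×0 + 2.979×905.7 + 10.94×ρ + 13.72×3043 + (z_c − 0.5969 − 27.639)×3341
The z_c×3341 term appears on both sides and cancels. Collect the known terms of each column as K = Σ(ρt)_known − 3341 × (depth of known layers): K_A = 104829.49 − 3341×37.34 = −19923.45; K_B = 44448.0403 − 3341×(0.5969 + 27.639) = −49888.1016.
Balance: K_A = K_B + 10.94×ρ, so ρ = (K_A − K_B)/10.94 = 29964.7/10.94 = 2740 kg/m³.

2740 kg/m³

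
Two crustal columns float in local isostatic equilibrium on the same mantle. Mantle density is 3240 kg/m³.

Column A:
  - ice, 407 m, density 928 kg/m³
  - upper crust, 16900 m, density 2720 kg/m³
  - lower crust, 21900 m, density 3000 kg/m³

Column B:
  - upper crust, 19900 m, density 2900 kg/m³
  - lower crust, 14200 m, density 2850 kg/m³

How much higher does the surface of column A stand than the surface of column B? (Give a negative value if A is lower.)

For any compensation level in the mantle, the mantle terms cancel and isostasy reduces to e = (Σt_A − Σt_B) − (Σ(ρt)_A − Σ(ρt)_B) / ρ_m.
Σt_A = 39207 m; Σt_B = 34100 m; Σ(ρt)_A = 112045696; Σ(ρt)_B = 98180000 (in m·kg/m³).
e = (39207 − 34100) − (112045696 − 98180000) / 3240 = 827 m.

827 m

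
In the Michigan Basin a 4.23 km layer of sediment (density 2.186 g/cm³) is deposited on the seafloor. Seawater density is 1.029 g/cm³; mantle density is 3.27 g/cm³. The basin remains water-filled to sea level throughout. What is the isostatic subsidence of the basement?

Submarine loading: the sediment displaces seawater, and the subsidence is in turn flooded, so s (ρ_m − ρ_w) = t (ρ_sed − ρ_w).
s = 4.23 km × (2.186 − 1.029) / (3.27 − 1.029) = 2.18 km.

2.18 km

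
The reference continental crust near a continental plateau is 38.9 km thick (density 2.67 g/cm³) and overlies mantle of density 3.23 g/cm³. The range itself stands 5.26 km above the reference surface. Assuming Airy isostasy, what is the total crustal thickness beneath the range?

69.2 km

Root depth r = h ρ_c / (ρ_m − ρ_c) = 5.26 km × 2.67 / 0.56 = 25.08 km.
Total thickness = T + h + r = 38.9 km + 5.26 km + 25.08 km = 69.2 km.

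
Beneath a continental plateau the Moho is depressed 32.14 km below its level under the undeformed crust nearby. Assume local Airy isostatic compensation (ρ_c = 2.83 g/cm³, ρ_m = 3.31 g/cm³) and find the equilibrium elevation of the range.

For local isostatic compensation: ρ_c h = (ρ_m − ρ_c) r.
h = r (ρ_m − ρ_c) / ρ_c = 32.14 km × (3.31 − 2.83) / 2.83 = 5.45 km.

5.45 km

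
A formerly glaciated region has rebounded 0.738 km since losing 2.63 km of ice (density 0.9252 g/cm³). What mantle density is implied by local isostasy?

ρ_m = ρ_ice t / u = 0.9252 × 2.63 km/0.738 km = 3.3 g/cm³.

3.3 g/cm³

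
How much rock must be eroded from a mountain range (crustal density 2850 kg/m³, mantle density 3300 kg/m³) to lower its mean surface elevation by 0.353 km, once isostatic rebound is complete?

Net drop Δ = e − u = e − e ρ_c/ρ_m = e (ρ_m − ρ_c)/ρ_m.
e = Δ ρ_m/(ρ_m − ρ_c) = 0.353 km × 3300/450 = 2.59 km.

2.59 km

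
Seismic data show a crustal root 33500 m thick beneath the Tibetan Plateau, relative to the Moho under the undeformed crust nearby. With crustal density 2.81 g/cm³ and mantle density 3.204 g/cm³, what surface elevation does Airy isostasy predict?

Balancing pressure at the compensation depth: ρ_c h = (ρ_m − ρ_c) r.
h = r (ρ_m − ρ_c) / ρ_c = 33500 m × (3.204 − 2.81) / 2.81 = 4700 m.

4700 m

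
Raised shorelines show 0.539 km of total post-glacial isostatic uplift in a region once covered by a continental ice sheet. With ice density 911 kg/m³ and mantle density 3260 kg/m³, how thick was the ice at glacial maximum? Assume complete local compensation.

u = t ρ_ice/ρ_m → t = u ρ_m/ρ_ice = 0.539 km × 3260/911 = 1.93 km.

1.93 km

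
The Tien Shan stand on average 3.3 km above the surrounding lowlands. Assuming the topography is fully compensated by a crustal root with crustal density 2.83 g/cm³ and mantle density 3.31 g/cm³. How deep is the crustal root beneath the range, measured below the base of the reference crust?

Balancing pressure at the compensation depth: the weight of the topography is balanced by the buoyancy of the root, ρ_c h = (ρ_m − ρ_c) r.
r = h · ρ_c / (ρ_m − ρ_c) = 3.3 km × 2.83 / (3.31 − 2.83) = 19.5 km.

19.5 km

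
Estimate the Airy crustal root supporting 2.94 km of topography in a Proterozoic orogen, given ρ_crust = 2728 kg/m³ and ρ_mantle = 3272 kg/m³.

Equating mass per unit area of the two columns: the weight of the topography is balanced by the buoyancy of the root, ρ_c h = (ρ_m − ρ_c) r.
r = h · ρ_c / (ρ_m − ρ_c) = 2.94 km × 2728 / (3272 − 2728) = 14.7 km.

14.7 km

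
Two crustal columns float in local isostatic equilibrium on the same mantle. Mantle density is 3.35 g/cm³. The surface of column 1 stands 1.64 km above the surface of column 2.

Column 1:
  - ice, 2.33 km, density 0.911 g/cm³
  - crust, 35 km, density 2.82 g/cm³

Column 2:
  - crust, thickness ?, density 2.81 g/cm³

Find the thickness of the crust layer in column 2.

Take the compensation level at the base of the deeper column (depth z_c below the surface of column 1) and equate Σ ρ_i t_i down to z_c; mantle fills any gap and the z_c terms cancel.
Column 1: 2.33×0.911 + 35×2.82 + (z_c − 37.33)×3.35
Column 2: 1.64×0 + x×2.81 + (z_c − 1.64 − 0 − x)×3.35
The z_c×3.35 term appears on both sides and cancels. Collect the known terms of each column as K = Σ(ρt)_known − 3.35 × (depth of known layers): K_1 = 100.82263 − 3.35×37.33 = −24.23287; K_2 = 0 − 3.35×(1.64 + 0) = −5.494.
Balance: K_1 = K_2 − x×(3.35 − 2.81), so x = (K_2 − K_1)/(3.35 − 2.81) = 18.7389/0.54 = 34.7 km.

34.7 km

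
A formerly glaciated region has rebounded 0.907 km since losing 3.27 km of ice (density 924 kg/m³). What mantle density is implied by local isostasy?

ρ_m = ρ_ice t / u = 924 × 3.27 km/0.907 km = 3330 kg/m³.

3330 kg/m³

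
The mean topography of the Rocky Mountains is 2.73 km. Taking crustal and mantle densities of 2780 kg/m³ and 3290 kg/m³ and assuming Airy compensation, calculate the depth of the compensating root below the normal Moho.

14.9 km

In Airy isostatic equilibrium: the weight of the topography is balanced by the buoyancy of the root, ρ_c h = (ρ_m − ρ_c) r.
r = h · ρ_c / (ρ_m − ρ_c) = 2.73 km × 2780 / (3290 − 2780) = 14.9 km.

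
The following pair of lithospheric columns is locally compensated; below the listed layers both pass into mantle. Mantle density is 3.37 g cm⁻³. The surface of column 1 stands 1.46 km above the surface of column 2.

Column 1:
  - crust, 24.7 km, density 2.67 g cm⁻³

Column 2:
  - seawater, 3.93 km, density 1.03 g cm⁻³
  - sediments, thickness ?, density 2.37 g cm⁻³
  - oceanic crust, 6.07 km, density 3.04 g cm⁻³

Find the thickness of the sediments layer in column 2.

Take the compensation level at the base of the deeper column (depth z_c below the surface of column 1) and equate Σ ρ_i t_i down to z_c; mantle fills any gap and the z_c terms cancel.
Column 1: 24.7×2.67 + (z_c − 24.7)×3.37
Column 2: 1.46×0 + 3.93×1.03 + x×2.37 + 6.07×3.04 + (z_c − 1.46 − 10 − x)×3.37
The z_c×3.37 term appears on both sides and cancels. Collect the known terms of each column as K = Σ(ρt)_known − 3.37 × (depth of known layers): K_1 = 65.949 − 3.37×24.7 = −17.29; K_2 = 22.5007 − 3.37×(1.46 + 10) = −16.1195.
Balance: K_1 = K_2 − x×(3.37 − 2.37), so x = (K_2 − K_1)/(3.37 − 2.37) = 1.1705/1 = 1.17 km.

1.17 km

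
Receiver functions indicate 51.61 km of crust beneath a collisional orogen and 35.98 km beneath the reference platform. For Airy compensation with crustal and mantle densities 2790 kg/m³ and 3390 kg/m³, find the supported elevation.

2.77 km

Excess crust Δ = 51.61 km − 35.98 km = 15.63 km, split between elevation h and root r with h + r = Δ.
Airy balance ρ_c h = (ρ_m − ρ_c) r gives r = h ρ_c/(ρ_m − ρ_c), so h (1 + ρ_c/(ρ_m − ρ_c)) = Δ, i.e. h = Δ (ρ_m − ρ_c)/ρ_m.
h = 15.63 km × 600/3390 = 2.77 km.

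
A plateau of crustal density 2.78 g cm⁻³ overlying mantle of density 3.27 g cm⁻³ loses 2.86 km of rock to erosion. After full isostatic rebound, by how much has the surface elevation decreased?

Rebound u = e ρ_c/ρ_m = 2.86 km × 2.78/3.27 = 2.431 km.
Net surface drop = e − u = 2.86 km − 2.431 km = e (ρ_m − ρ_c)/ρ_m = 0.429 km.

0.429 km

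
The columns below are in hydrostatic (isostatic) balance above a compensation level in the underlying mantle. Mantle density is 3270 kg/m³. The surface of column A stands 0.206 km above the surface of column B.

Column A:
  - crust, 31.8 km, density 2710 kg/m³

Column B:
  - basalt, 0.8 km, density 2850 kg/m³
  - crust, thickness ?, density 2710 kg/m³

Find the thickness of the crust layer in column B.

Take the compensation level at the base of the deeper column (depth z_c below the surface of column A) and equate Σ ρ_i t_i down to z_c; mantle fills any gap and the z_c terms cancel.
Column A: 31.8×2710 + (z_c − 31.8)×3270
Column B: 0.206×0 + 0.8×2850 + x×2710 + (z_c − 0.206 − 0.8 − x)×3270
The z_c×3270 term appears on both sides and cancels. Collect the known terms of each column as K = Σ(ρt)_known − 3270 × (depth of known layers): K_A = 86178 − 3270×31.8 = −17808; K_B = 2280 − 3270×(0.206 + 0.8) = −1009.62.
Balance: K_A = K_B − x×(3270 − 2710), so x = (K_B − K_A)/(3270 − 2710) = 16798.4/560 = 30 km.

30 km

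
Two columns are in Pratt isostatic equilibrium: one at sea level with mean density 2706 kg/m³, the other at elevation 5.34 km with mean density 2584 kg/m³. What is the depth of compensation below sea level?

113 km

ρ_ref D = ρ (D + h) → D (ρ_ref − ρ) = ρ h.
D = ρ h/(ρ_ref − ρ) = 2584 × 5.34 km/(2706 − 2584) = 113 km.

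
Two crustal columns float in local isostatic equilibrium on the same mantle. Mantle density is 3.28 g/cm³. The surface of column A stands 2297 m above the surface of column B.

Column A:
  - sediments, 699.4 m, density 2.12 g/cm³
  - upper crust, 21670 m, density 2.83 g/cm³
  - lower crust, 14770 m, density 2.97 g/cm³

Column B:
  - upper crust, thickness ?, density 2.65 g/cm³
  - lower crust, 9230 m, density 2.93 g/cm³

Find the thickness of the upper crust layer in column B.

Take the compensation level at the base of the deeper column (depth z_c below the surface of column A) and equate Σ ρ_i t_i down to z_c; mantle fills any gap and the z_c terms cancel.
Column A: 699.4×2.12 + 21670×2.83 + 14770×2.97 + (z_c − 37139.4)×3.28
Column B: 2297×0 + x×2.65 + 9230×2.93 + (z_c − 2297 − 9230 − x)×3.28
The z_c×3.28 term appears on both sides and cancels. Collect the known terms of each column as K = Σ(ρt)_known − 3.28 × (depth of known layers): K_A = 106675.728 − 3.28×37139.4 = −15141.504; K_B = 27043.9 − 3.28×(2297 + 9230) = −10764.66.
Balance: K_A = K_B − x×(3.28 − 2.65), so x = (K_B − K_A)/(3.28 − 2.65) = 4376.84/0.63 = 6950 m.

6950 m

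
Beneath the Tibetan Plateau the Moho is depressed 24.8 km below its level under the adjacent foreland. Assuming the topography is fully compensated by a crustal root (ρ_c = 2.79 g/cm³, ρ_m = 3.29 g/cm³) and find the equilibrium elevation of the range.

4.44 km

For local isostatic compensation: ρ_c h = (ρ_m − ρ_c) r.
h = r (ρ_m − ρ_c) / ρ_c = 24.8 km × (3.29 − 2.79) / 2.79 = 4.44 km.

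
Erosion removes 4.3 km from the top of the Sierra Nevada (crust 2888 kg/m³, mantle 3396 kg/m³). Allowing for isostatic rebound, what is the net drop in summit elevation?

0.643 km

Rebound u = e ρ_c/ρ_m = 4.3 km × 2888/3396 = 3.657 km.
Net surface drop = e − u = 4.3 km − 3.657 km = e (ρ_m − ρ_c)/ρ_m = 0.643 km.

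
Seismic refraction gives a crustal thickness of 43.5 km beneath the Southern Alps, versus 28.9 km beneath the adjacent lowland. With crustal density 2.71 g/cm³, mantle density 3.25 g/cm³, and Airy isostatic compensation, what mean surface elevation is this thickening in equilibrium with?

Excess crust Δ = 43.5 km − 28.9 km = 14.6 km, split between elevation h and root r with h + r = Δ.
Airy balance ρ_c h = (ρ_m − ρ_c) r gives r = h ρ_c/(ρ_m − ρ_c), so h (1 + ρ_c/(ρ_m − ρ_c)) = Δ, i.e. h = Δ (ρ_m − ρ_c)/ρ_m.
h = 14.6 km × 0.54/3.25 = 2.43 km.

2.43 km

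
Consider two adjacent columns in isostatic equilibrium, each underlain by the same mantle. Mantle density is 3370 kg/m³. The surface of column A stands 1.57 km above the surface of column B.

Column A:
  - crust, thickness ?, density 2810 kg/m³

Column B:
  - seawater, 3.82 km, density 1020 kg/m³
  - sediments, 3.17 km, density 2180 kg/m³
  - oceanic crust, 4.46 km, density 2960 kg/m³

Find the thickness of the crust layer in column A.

35.5 km

Take the compensation level at the base of the deeper column (depth z_c below the surface of column A) and equate Σ ρ_i t_i down to z_c; mantle fills any gap and the z_c terms cancel.
Column A: x×2810 + (z_c − 0 − x)×3370
Column B: 1.57×0 + 3.82×1020 + 3.17×2180 + 4.46×2960 + (z_c − 1.57 − 11.45)×3370
The z_c×3370 term appears on both sides and cancels. Collect the known terms of each column as K = Σ(ρt)_known − 3370 × (depth of known layers): K_A = 0 − 3370×0 = 0; K_B = 24008.6 − 3370×(1.57 + 11.45) = −19868.8.
Balance: K_A − x×(3370 − 2810) = K_B, so x = (K_A − K_B)/(3370 − 2810) = 19868.8/560 = 35.5 km.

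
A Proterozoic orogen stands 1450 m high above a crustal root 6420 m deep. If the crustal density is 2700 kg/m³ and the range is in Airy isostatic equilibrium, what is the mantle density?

Airy balance: ρ_c h = (ρ_m − ρ_c) r → ρ_m = ρ_c (1 + h/r).
ρ_m = 2700 × (1 + 1450 m/6420 m) = 3310 kg/m³.

3310 kg/m³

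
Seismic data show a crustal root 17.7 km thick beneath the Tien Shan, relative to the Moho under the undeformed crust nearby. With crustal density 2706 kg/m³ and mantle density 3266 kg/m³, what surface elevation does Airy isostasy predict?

3.66 km

By Archimedes' principle applied to the lithosphere: ρ_c h = (ρ_m − ρ_c) r.
h = r (ρ_m − ρ_c) / ρ_c = 17.7 km × (3266 − 2706) / 2706 = 3.66 km.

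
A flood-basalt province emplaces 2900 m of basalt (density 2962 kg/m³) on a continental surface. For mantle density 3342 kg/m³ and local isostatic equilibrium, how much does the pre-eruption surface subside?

Subaerial loading: s = t ρ_load / ρ_m.
s = 2900 m × 2962/3342 = 2570 m.

2570 m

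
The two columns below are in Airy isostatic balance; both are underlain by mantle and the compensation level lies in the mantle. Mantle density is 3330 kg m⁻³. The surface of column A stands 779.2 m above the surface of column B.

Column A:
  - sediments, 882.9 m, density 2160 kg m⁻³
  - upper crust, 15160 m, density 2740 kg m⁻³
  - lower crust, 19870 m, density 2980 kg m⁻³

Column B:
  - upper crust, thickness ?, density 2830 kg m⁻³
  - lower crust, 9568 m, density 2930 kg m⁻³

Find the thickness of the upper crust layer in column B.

Take the compensation level at the base of the deeper column (depth z_c below the surface of column A) and equate Σ ρ_i t_i down to z_c; mantle fills any gap and the z_c terms cancel.
Column A: 882.9×2160 + 15160×2740 + 19870×2980 + (z_c − 35912.9)×3330
Column B: 779.2×0 + x×2830 + 9568×2930 + (z_c − 779.2 − 9568 − x)×3330
The z_c×3330 term appears on both sides and cancels. Collect the known terms of each column as K = Σ(ρt)_known − 3330 × (depth of known layers): K_A = 102658064 − 3330×35912.9 = −16931893; K_B = 28034240 − 3330×(779.2 + 9568) = −6421936.
Balance: K_A = K_B − x×(3330 − 2830), so x = (K_B − K_A)/(3330 − 2830) = 10510000/500 = 21000 m.

21000 m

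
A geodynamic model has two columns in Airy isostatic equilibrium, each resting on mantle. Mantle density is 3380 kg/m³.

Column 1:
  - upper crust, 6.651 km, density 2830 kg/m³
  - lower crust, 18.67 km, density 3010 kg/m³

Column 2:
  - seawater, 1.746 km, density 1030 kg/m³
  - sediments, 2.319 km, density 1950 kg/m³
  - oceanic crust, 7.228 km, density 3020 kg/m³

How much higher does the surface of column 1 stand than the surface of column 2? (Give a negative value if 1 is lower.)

0.161 km

For any compensation level in the mantle, the mantle terms cancel and isostasy reduces to e = (Σt_1 − Σt_2) − (Σ(ρt)_1 − Σ(ρt)_2) / ρ_m.
Σt_1 = 25.321 km; Σt_2 = 11.293 km; Σ(ρt)_1 = 75019.03; Σ(ρt)_2 = 28148.99 (in km·kg/m³).
e = (25.321 − 11.293) − (75019.03 − 28148.99) / 3380 = 0.161 km.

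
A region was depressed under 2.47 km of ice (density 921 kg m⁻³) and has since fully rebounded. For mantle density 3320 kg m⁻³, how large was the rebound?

Removing the load lets mantle flow back in; uplift u satisfies ρ_ice t = ρ_m u.
u = t ρ_ice/ρ_m = 2.47 km × 921/3320 = 0.685 km.

0.685 km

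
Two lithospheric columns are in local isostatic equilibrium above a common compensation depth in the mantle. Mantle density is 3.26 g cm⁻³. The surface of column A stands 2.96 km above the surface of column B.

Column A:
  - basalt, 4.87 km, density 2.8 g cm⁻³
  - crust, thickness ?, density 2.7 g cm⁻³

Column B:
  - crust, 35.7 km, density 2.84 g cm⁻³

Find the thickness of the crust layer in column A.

Take the compensation level at the base of the deeper column (depth z_c below the surface of column A) and equate Σ ρ_i t_i down to z_c; mantle fills any gap and the z_c terms cancel.
Column A: 4.87×2.8 + x×2.7 + (z_c − 4.87 − x)×3.26
Column B: 2.96×0 + 35.7×2.84 + (z_c − 2.96 − 35.7)×3.26
The z_c×3.26 term appears on both sides and cancels. Collect the known terms of each column as K = Σ(ρt)_known − 3.26 × (depth of known layers): K_A = 13.636 − 3.26×4.87 = −2.2402; K_B = 101.388 − 3.26×(2.96 + 35.7) = −24.6436.
Balance: K_A − x×(3.26 − 2.7) = K_B, so x = (K_A − K_B)/(3.26 − 2.7) = 22.4034/0.56 = 40 km.

40 km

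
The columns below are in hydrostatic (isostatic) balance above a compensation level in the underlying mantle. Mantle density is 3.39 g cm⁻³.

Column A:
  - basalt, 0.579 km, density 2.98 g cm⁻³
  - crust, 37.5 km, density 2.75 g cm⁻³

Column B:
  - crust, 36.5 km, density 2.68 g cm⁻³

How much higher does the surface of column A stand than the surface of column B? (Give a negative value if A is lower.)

−0.495 km

For any compensation level in the mantle, the mantle terms cancel and isostasy reduces to e = (Σt_A − Σt_B) − (Σ(ρt)_A − Σ(ρt)_B) / ρ_m.
Σt_A = 38.079 km; Σt_B = 36.5 km; Σ(ρt)_A = 104.85042; Σ(ρt)_B = 97.82 (in km·g cm⁻³).
e = (38.079 − 36.5) − (104.85042 − 97.82) / 3.39 = −0.495 km.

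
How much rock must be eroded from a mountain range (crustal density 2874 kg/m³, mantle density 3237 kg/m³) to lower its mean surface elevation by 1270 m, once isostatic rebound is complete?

Net drop Δ = e − u = e − e ρ_c/ρ_m = e (ρ_m − ρ_c)/ρ_m.
e = Δ ρ_m/(ρ_m − ρ_c) = 1270 m × 3237/363 = 11300 m.

11300 m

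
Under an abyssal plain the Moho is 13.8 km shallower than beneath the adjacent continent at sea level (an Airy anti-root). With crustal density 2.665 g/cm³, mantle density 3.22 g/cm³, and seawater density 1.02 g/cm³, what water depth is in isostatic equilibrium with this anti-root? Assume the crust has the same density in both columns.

Replacing a thickness d of crust by seawater at the top must be balanced by replacing crust with mantle at the base: d (ρ_c − ρ_w) = a (ρ_m − ρ_c).
d = a (ρ_m − ρ_c)/(ρ_c − ρ_w) = 13.8 km × 0.555/1.645 = 4.66 km.

4.66 km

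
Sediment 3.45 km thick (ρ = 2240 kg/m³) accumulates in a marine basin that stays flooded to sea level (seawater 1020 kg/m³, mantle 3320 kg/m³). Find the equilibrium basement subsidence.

Submarine loading: the sediment displaces seawater, and the subsidence is in turn flooded, so s (ρ_m − ρ_w) = t (ρ_sed − ρ_w).
s = 3.45 km × (2240 − 1020) / (3320 − 1020) = 1.83 km.

1.83 km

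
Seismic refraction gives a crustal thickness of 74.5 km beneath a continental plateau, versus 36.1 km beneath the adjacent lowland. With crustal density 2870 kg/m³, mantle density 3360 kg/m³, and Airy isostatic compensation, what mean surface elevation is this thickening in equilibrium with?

5.6 km

Excess crust Δ = 74.5 km − 36.1 km = 38.4 km, split between elevation h and root r with h + r = Δ.
Airy balance ρ_c h = (ρ_m − ρ_c) r gives r = h ρ_c/(ρ_m − ρ_c), so h (1 + ρ_c/(ρ_m − ρ_c)) = Δ, i.e. h = Δ (ρ_m − ρ_c)/ρ_m.
h = 38.4 km × 490/3360 = 5.6 km.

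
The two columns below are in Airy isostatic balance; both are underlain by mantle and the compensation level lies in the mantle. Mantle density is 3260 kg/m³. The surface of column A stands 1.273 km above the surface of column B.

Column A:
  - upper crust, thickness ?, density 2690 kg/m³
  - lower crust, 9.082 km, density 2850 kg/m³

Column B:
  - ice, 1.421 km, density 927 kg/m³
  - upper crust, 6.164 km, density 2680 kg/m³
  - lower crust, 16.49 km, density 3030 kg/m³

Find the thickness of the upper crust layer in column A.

Take the compensation level at the base of the deeper column (depth z_c below the surface of column A) and equate Σ ρ_i t_i down to z_c; mantle fills any gap and the z_c terms cancel.
Column A: x×2690 + 9.082×2850 + (z_c − 9.082 − x)×3260
Column B: 1.273×0 + 1.421×927 + 6.164×2680 + 16.49×3030 + (z_c − 1.273 − 24.075)×3260
The z_c×3260 term appears on both sides and cancels. Collect the known terms of each column as K = Σ(ρt)_known − 3260 × (depth of known layers): K_A = 25883.7 − 3260×9.082 = −3723.62; K_B = 67801.487 − 3260×(1.273 + 24.075) = −14832.993.
Balance: K_A − x×(3260 − 2690) = K_B, so x = (K_A − K_B)/(3260 − 2690) = 11109.4/570 = 19.5 km.

19.5 km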